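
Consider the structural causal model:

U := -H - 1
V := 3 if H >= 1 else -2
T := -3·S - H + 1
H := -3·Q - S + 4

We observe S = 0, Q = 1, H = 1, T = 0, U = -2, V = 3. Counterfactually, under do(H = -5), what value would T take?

The intervention breaks the incoming arrows to H: H := -3·Q - S + 4 no longer applies, and H = -5.
T = -3·S - H + 1  [with S=0, H=-5]  = 6

6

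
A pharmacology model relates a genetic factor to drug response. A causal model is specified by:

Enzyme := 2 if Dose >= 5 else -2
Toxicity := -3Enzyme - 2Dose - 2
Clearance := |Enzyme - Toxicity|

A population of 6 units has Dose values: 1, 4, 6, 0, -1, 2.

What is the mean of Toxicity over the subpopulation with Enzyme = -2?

1.6

E[Toxicity|Enzyme=-2] averages over only the 5 units with Enzyme=-2 (Dose = 1, 4, 0, -1, 2): Toxicity = 2, -4, 4, 6, 0, mean 1.6.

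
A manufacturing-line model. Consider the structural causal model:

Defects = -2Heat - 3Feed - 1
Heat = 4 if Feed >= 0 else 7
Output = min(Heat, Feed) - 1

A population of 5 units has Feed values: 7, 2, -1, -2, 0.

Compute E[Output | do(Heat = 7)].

0.2

The intervention sets Heat=7 in all 5 units regardless of Feed. Recomputing Output per unit gives 6, 1, -2, -3, -1; average 0.2.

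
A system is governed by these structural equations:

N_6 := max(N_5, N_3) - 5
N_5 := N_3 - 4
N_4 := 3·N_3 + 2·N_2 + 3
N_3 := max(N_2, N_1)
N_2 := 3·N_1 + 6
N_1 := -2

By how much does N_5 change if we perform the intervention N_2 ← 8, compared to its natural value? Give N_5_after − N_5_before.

8

do(N_2=8) replaces the equation N_2 := 3·N_1 + 6 with the constant N_2 = 8.
N_3 = max(N_2, N_1)  [with N_2=8, N_1=-2]  = 8
N_5 = N_3 - 4  [with N_3=8]  = 4
Without intervention: N_2 = 3·N_1 + 6  [with N_1=-2]  = 0; N_3 = max(N_2, N_1)  [with N_2=0, N_1=-2]  = 0; N_5 = N_3 - 4  [with N_3=0]  = -4.
Change = 4 − (-4) = 8.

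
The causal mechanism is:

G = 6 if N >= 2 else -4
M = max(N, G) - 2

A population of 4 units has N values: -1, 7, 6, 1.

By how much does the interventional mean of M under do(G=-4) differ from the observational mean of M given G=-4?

3.25

The intervention sets G=-4 in all 4 units regardless of N. Recomputing M per unit gives -3, 5, 4, -1; average 1.25.
E[M|G=-4] averages over only the 2 units with G=-4 (N = -1, 1): M = -3, -1, mean -2.
Difference = 1.25 − (-2) = 3.25.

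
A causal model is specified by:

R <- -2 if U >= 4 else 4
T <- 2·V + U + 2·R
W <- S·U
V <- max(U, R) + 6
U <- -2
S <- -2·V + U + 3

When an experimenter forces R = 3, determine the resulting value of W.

34

Under do(R=3), the mechanism R <- -2 if U >= 4 else 4 is discarded; R is fixed at 3.
V = max(U, R) + 6  [with U=-2, R=3]  = 9
S = -2·V + U + 3  [with V=9, U=-2]  = -17
W = S·U  [with S=-17, U=-2]  = 34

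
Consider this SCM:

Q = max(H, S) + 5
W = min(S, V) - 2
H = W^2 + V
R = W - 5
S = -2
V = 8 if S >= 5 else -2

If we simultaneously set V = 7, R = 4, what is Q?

Setting V = 7, R = 4 by intervention discards those variables' equations.
W = min(S, V) - 2  [with S=-2, V=7]  = -4
H = W^2 + V  [with W=-4, V=7]  = 23
Q = max(H, S) + 5  [with H=23, S=-2]  = 28

28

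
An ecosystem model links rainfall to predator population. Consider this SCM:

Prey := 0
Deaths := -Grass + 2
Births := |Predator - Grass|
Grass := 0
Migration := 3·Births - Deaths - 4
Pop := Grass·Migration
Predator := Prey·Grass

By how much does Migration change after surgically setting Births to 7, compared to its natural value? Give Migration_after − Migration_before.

Under do(Births=7), the mechanism Births := |Predator - Grass| is discarded; Births is fixed at 7.
Deaths = -Grass + 2  [with Grass=0]  = 2
Migration = 3·Births - Deaths - 4  [with Births=7, Deaths=2]  = 15
Without intervention: Predator = Prey·Grass  [with Prey=0, Grass=0]  = 0; Births = |Predator - Grass|  [with Predator=0, Grass=0]  = 0; Deaths = -Grass + 2  [with Grass=0]  = 2; Migration = 3·Births - Deaths - 4  [with Births=0, Deaths=2]  = -6.
Change = 15 − (-6) = 21.

21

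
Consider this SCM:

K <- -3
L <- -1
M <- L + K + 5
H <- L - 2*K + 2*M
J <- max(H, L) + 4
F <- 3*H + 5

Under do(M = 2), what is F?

32

The intervention breaks the incoming arrows to M: M <- L + K + 5 no longer applies, and M = 2.
H = L - 2*K + 2*M  [with L=-1, K=-3, M=2]  = 9
F = 3*H + 5  [with H=9]  = 32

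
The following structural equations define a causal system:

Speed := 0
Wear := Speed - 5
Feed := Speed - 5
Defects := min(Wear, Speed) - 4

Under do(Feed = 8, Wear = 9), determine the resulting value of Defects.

Setting Feed = 8, Wear = 9 by intervention discards those variables' equations.
Defects = min(Wear, Speed) - 4  [with Wear=9, Speed=0]  = -4

-4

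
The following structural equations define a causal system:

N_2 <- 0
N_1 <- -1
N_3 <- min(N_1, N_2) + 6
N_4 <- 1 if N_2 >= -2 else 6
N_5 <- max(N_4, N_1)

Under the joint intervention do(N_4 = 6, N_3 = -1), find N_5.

6

The joint intervention fixes N_4 = 6, N_3 = -1, removing each variable's own equation.
N_5 = max(N_4, N_1)  [with N_4=6, N_1=-1]  = 6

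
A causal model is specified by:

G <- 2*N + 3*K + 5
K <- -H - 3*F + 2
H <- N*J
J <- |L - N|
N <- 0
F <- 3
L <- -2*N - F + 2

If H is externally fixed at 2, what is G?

Under do(H=2), the mechanism H <- N*J is discarded; H is fixed at 2.
K = -H - 3*F + 2  [with H=2, F=3]  = -9
G = 2*N + 3*K + 5  [with N=0, K=-9]  = -22

-22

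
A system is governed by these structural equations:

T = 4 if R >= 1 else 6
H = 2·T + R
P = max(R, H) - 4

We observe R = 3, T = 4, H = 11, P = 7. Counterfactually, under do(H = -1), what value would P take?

-1

The intervention breaks the incoming arrows to H: H = 2·T + R no longer applies, and H = -1.
P = max(R, H) - 4  [with R=3, H=-1]  = -1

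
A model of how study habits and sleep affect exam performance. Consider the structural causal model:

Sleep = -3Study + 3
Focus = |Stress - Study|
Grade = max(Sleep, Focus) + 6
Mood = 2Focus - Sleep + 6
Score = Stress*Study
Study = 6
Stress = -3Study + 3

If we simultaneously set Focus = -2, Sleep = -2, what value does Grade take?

4

Under do(Focus = -2, Sleep = -2), each intervened variable's structural equation is replaced by its fixed value.
Grade = max(Sleep, Focus) + 6  [with Sleep=-2, Focus=-2]  = 4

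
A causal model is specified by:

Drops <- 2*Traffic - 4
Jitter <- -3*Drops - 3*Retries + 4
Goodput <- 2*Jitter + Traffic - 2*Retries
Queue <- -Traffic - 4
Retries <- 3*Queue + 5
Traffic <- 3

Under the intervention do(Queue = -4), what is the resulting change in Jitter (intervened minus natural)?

-27

do(Queue=-4) replaces the equation Queue <- -Traffic - 4 with the constant Queue = -4.
Drops = 2*Traffic - 4  [with Traffic=3]  = 2
Retries = 3*Queue + 5  [with Queue=-4]  = -7
Jitter = -3*Drops - 3*Retries + 4  [with Drops=2, Retries=-7]  = 19
Without intervention: Queue = -Traffic - 4  [with Traffic=3]  = -7; Drops = 2*Traffic - 4  [with Traffic=3]  = 2; Retries = 3*Queue + 5  [with Queue=-7]  = -16; Jitter = -3*Drops - 3*Retries + 4  [with Drops=2, Retries=-16]  = 46.
Change = 19 − 46 = -27.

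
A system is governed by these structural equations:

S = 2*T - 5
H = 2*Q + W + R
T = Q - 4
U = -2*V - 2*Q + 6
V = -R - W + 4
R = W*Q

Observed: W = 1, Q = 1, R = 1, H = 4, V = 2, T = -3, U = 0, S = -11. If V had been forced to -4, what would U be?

12

Under do(V=-4), the mechanism V = -R - W + 4 is discarded; V is fixed at -4.
U = -2*V - 2*Q + 6  [with V=-4, Q=1]  = 12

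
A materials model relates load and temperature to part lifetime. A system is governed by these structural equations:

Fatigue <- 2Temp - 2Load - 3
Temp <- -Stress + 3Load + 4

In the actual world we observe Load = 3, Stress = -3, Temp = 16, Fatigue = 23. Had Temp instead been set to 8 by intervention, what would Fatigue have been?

The intervention breaks the incoming arrows to Temp: Temp <- -Stress + 3Load + 4 no longer applies, and Temp = 8.
Fatigue = 2Temp - 2Load - 3  [with Temp=8, Load=3]  = 7

7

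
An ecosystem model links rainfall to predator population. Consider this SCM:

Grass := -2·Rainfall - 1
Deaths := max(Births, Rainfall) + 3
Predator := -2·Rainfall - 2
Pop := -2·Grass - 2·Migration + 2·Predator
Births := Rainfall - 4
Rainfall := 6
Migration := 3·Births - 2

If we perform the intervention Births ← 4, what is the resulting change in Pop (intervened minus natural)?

-12

The intervention breaks the incoming arrows to Births: Births := Rainfall - 4 no longer applies, and Births = 4.
Grass = -2·Rainfall - 1  [with Rainfall=6]  = -13
Predator = -2·Rainfall - 2  [with Rainfall=6]  = -14
Migration = 3·Births - 2  [with Births=4]  = 10
Pop = -2·Grass - 2·Migration + 2·Predator  [with Grass=-13, Migration=10, Predator=-14]  = -22
Without intervention: Grass = -2·Rainfall - 1  [with Rainfall=6]  = -13; Predator = -2·Rainfall - 2  [with Rainfall=6]  = -14; Births = Rainfall - 4  [with Rainfall=6]  = 2; Migration = 3·Births - 2  [with Births=2]  = 4; Pop = -2·Grass - 2·Migration + 2·Predator  [with Grass=-13, Migration=4, Predator=-14]  = -10.
Change = -22 − (-10) = -12.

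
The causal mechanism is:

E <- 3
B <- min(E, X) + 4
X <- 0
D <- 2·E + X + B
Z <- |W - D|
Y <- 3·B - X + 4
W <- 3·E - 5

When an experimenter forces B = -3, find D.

The intervention breaks the incoming arrows to B: B <- min(E, X) + 4 no longer applies, and B = -3.
D = 2·E + X + B  [with E=3, X=0, B=-3]  = 3

3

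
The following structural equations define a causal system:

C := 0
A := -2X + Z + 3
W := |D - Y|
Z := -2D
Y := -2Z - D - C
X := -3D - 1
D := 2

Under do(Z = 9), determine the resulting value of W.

22

The intervention breaks the incoming arrows to Z: Z := -2D no longer applies, and Z = 9.
Y = -2Z - D - C  [with Z=9, D=2, C=0]  = -20
W = |D - Y|  [with D=2, Y=-20]  = 22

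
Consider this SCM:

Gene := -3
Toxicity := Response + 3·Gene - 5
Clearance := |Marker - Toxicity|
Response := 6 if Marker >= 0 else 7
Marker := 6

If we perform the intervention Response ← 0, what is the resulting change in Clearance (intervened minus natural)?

6

do(Response=0) replaces the equation Response := 6 if Marker >= 0 else 7 with the constant Response = 0.
Toxicity = Response + 3·Gene - 5  [with Response=0, Gene=-3]  = -14
Clearance = |Marker - Toxicity|  [with Marker=6, Toxicity=-14]  = 20
Without intervention: Response = 6 if Marker >= 0 else 7  [with Marker=6]  = 6; Toxicity = Response + 3·Gene - 5  [with Response=6, Gene=-3]  = -8; Clearance = |Marker - Toxicity|  [with Marker=6, Toxicity=-8]  = 14.
Change = 20 − 14 = 6.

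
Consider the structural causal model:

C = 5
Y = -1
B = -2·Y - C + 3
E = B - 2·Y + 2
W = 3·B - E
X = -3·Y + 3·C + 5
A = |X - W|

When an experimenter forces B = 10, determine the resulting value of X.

The intervention breaks the incoming arrows to B: B = -2·Y - C + 3 no longer applies, and B = 10.
No directed path runs from B to X, so X keeps its natural value.
X = -3·Y + 3·C + 5  [with Y=-1, C=5]  = 23

23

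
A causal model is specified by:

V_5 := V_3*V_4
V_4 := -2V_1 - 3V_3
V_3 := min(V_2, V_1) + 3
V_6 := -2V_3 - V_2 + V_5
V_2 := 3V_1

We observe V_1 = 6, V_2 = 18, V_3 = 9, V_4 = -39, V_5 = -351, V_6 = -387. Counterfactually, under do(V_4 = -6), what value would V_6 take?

-90

Under do(V_4=-6), the mechanism V_4 := -2V_1 - 3V_3 is discarded; V_4 is fixed at -6.
V_2 = 3V_1  [with V_1=6]  = 18
V_3 = min(V_2, V_1) + 3  [with V_2=18, V_1=6]  = 9
V_5 = V_3*V_4  [with V_3=9, V_4=-6]  = -54
V_6 = -2V_3 - V_2 + V_5  [with V_3=9, V_2=18, V_5=-54]  = -90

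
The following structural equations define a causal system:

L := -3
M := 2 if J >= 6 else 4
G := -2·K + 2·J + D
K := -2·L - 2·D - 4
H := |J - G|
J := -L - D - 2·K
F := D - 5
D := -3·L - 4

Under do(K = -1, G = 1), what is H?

1

The joint intervention fixes K = -1, G = 1, removing each variable's own equation.
D = -3·L - 4  [with L=-3]  = 5
J = -L - D - 2·K  [with L=-3, D=5, K=-1]  = 0
H = |J - G|  [with J=0, G=1]  = 1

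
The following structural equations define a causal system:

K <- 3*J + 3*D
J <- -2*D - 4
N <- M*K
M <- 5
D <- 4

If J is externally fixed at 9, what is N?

do(J=9) replaces the equation J <- -2*D - 4 with the constant J = 9.
K = 3*J + 3*D  [with J=9, D=4]  = 39
N = M*K  [with M=5, K=39]  = 195

195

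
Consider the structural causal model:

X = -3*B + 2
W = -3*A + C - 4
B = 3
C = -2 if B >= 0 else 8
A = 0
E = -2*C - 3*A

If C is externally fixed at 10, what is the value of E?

Under do(C=10), the mechanism C = -2 if B >= 0 else 8 is discarded; C is fixed at 10.
E = -2*C - 3*A  [with C=10, A=0]  = -20

-20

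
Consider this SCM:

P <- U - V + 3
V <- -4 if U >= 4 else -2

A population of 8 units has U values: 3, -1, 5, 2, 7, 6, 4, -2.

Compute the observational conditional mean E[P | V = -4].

12.5

E[P|V=-4] averages over only the 4 units with V=-4 (U = 5, 7, 6, 4): P = 12, 14, 13, 11, mean 12.5.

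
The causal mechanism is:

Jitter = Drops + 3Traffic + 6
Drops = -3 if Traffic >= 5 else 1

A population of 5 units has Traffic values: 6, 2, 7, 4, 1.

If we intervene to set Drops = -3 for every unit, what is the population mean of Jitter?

15

do(Drops=-3) breaks Drops's dependence on Traffic. With Drops=-3 fixed, Jitter across the units is 21, 9, 24, 15, 6, mean 15.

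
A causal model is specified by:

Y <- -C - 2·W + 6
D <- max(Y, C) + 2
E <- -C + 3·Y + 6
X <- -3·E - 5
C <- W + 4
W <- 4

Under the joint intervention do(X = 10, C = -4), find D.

The joint intervention fixes X = 10, C = -4, removing each variable's own equation.
Y = -C - 2·W + 6  [with C=-4, W=4]  = 2
D = max(Y, C) + 2  [with Y=2, C=-4]  = 4

4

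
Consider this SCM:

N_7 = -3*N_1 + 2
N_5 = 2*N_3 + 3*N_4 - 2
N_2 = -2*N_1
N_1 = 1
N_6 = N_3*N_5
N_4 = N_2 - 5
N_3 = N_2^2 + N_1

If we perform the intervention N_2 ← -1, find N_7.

Under do(N_2=-1), the mechanism N_2 = -2*N_1 is discarded; N_2 is fixed at -1.
No directed path runs from N_2 to N_7, so N_7 keeps its natural value.
N_7 = -3*N_1 + 2  [with N_1=1]  = -1

-1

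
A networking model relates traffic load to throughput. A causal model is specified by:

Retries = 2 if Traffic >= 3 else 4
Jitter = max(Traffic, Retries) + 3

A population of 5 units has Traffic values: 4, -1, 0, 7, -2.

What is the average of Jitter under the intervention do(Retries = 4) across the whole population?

Every unit gets Retries=4 under the intervention. Jitter values become 7, 7, 7, 10, 7; E[Jitter|do(Retries=4)] = 7.6.

7.6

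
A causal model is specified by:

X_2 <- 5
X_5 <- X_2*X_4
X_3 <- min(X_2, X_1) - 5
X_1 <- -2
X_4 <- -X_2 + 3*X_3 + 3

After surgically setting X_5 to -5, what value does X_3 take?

do(X_5=-5) replaces the equation X_5 <- X_2*X_4 with the constant X_5 = -5.
X_3 is not downstream of the intervention, so its value is determined by the original equations.
X_3 = min(X_2, X_1) - 5  [with X_2=5, X_1=-2]  = -7

-7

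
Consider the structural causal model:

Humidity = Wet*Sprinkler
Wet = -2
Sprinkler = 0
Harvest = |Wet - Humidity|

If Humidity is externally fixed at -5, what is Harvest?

3

The intervention breaks the incoming arrows to Humidity: Humidity = Wet*Sprinkler no longer applies, and Humidity = -5.
Harvest = |Wet - Humidity|  [with Wet=-2, Humidity=-5]  = 3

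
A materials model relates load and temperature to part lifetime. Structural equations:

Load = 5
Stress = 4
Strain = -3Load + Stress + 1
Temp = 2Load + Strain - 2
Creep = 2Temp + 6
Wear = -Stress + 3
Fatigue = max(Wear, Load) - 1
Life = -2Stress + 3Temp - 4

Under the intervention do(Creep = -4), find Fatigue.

4

Under do(Creep=-4), the mechanism Creep = 2Temp + 6 is discarded; Creep is fixed at -4.
Since Fatigue is not a descendant of the intervened variable, it is unaffected.
Wear = -Stress + 3  [with Stress=4]  = -1
Fatigue = max(Wear, Load) - 1  [with Wear=-1, Load=5]  = 4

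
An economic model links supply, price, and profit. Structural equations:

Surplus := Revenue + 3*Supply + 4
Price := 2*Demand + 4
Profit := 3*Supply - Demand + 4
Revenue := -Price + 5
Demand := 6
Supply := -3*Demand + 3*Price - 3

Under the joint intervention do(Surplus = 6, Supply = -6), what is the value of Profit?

-20

Under do(Surplus = 6, Supply = -6), each intervened variable's structural equation is replaced by its fixed value.
Profit = 3*Supply - Demand + 4  [with Supply=-6, Demand=6]  = -20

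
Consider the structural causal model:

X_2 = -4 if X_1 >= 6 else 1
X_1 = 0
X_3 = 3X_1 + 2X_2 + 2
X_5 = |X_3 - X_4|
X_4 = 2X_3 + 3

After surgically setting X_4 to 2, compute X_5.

Intervening sets X_4 = 2 and removes its equation (X_4 = 2X_3 + 3).
X_2 = -4 if X_1 >= 6 else 1  [with X_1=0]  = 1
X_3 = 3X_1 + 2X_2 + 2  [with X_1=0, X_2=1]  = 4
X_5 = |X_3 - X_4|  [with X_3=4, X_4=2]  = 2

2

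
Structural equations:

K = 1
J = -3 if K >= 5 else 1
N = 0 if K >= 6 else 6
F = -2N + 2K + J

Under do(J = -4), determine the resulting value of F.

Under do(J=-4), the mechanism J = -3 if K >= 5 else 1 is discarded; J is fixed at -4.
N = 0 if K >= 6 else 6  [with K=1]  = 6
F = -2N + 2K + J  [with N=6, K=1, J=-4]  = -14

-14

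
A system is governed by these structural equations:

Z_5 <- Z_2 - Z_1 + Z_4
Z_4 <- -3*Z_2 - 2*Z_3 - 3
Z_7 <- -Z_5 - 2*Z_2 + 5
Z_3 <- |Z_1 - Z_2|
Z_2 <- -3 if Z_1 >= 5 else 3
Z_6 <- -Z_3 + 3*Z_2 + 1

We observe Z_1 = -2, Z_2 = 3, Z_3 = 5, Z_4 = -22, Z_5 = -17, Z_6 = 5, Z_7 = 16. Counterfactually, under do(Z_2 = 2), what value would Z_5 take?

-13

do(Z_2=2) replaces the equation Z_2 <- -3 if Z_1 >= 5 else 3 with the constant Z_2 = 2.
Z_3 = |Z_1 - Z_2|  [with Z_1=-2, Z_2=2]  = 4
Z_4 = -3*Z_2 - 2*Z_3 - 3  [with Z_2=2, Z_3=4]  = -17
Z_5 = Z_2 - Z_1 + Z_4  [with Z_2=2, Z_1=-2, Z_4=-17]  = -13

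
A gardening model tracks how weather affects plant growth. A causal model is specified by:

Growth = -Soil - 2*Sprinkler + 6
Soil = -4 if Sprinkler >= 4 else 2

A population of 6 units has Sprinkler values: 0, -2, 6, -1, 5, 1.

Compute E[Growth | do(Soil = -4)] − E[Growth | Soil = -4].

do(Soil=-4) breaks Soil's dependence on Sprinkler. With Soil=-4 fixed, Growth across the units is 10, 14, -2, 12, 0, 8, mean 7.
E[Growth|Soil=-4] averages over only the 2 units with Soil=-4 (Sprinkler = 6, 5): Growth = -2, 0, mean -1.
Difference = 7 − (-1) = 8.

8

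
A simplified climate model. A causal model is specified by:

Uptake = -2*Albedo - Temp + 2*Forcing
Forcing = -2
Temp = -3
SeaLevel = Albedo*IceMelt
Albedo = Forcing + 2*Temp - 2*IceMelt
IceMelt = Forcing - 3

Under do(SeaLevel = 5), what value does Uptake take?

The intervention breaks the incoming arrows to SeaLevel: SeaLevel = Albedo*IceMelt no longer applies, and SeaLevel = 5.
Since Uptake is not a descendant of the intervened variable, it is unaffected.
IceMelt = Forcing - 3  [with Forcing=-2]  = -5
Albedo = Forcing + 2*Temp - 2*IceMelt  [with Forcing=-2, Temp=-3, IceMelt=-5]  = 2
Uptake = -2*Albedo - Temp + 2*Forcing  [with Albedo=2, Temp=-3, Forcing=-2]  = -5

-5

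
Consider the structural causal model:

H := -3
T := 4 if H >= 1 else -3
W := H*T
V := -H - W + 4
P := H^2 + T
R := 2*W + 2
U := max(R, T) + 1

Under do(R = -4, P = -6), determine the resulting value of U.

-2

Setting R = -4, P = -6 by intervention discards those variables' equations.
T = 4 if H >= 1 else -3  [with H=-3]  = -3
U = max(R, T) + 1  [with R=-4, T=-3]  = -2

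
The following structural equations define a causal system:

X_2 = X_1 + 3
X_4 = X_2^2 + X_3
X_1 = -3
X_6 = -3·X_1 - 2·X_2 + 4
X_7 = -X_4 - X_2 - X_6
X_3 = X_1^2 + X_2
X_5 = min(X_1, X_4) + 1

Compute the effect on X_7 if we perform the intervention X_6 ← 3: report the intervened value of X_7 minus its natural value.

Intervening sets X_6 = 3 and removes its equation (X_6 = -3·X_1 - 2·X_2 + 4).
X_2 = X_1 + 3  [with X_1=-3]  = 0
X_3 = X_1^2 + X_2  [with X_1=-3, X_2=0]  = 9
X_4 = X_2^2 + X_3  [with X_2=0, X_3=9]  = 9
X_7 = -X_4 - X_2 - X_6  [with X_4=9, X_2=0, X_6=3]  = -12
Without intervention: X_2 = X_1 + 3  [with X_1=-3]  = 0; X_3 = X_1^2 + X_2  [with X_1=-3, X_2=0]  = 9; X_4 = X_2^2 + X_3  [with X_2=0, X_3=9]  = 9; X_6 = -3·X_1 - 2·X_2 + 4  [with X_1=-3, X_2=0]  = 13; X_7 = -X_4 - X_2 - X_6  [with X_4=9, X_2=0, X_6=13]  = -22.
Change = -12 − (-22) = 10.

10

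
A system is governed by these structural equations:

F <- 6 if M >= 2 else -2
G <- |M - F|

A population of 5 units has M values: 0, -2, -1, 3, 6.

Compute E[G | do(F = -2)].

Under do(F=-2), F's equation is replaced by F=-2 for every unit. Per-unit G: 2, 0, 1, 5, 8. Mean = 3.2.

3.2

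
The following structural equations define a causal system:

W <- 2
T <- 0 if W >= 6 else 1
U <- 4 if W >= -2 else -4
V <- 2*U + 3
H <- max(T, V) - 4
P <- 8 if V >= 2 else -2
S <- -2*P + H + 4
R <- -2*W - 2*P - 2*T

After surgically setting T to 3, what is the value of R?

-26

do(T=3) replaces the equation T <- 0 if W >= 6 else 1 with the constant T = 3.
U = 4 if W >= -2 else -4  [with W=2]  = 4
V = 2*U + 3  [with U=4]  = 11
P = 8 if V >= 2 else -2  [with V=11]  = 8
R = -2*W - 2*P - 2*T  [with W=2, P=8, T=3]  = -26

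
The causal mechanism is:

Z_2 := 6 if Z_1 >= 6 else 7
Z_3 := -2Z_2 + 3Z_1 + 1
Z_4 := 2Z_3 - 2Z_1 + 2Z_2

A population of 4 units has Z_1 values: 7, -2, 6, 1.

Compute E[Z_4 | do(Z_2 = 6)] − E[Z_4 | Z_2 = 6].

-14

The intervention sets Z_2=6 in all 4 units regardless of Z_1. Recomputing Z_4 per unit gives 18, -18, 14, -6; average 2.
Conditioning on Z_2=6 selects the 2 unit(s) with Z_1 ∈ {7, 6}. Their Z_4 values: 18, 14. Mean = 16.
Difference = 2 − 16 = -14.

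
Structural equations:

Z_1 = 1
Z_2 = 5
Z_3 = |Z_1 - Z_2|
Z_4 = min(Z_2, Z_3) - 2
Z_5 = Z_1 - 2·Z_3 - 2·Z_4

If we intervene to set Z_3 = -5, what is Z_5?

do(Z_3=-5) replaces the equation Z_3 = |Z_1 - Z_2| with the constant Z_3 = -5.
Z_4 = min(Z_2, Z_3) - 2  [with Z_2=5, Z_3=-5]  = -7
Z_5 = Z_1 - 2·Z_3 - 2·Z_4  [with Z_1=1, Z_3=-5, Z_4=-7]  = 25

25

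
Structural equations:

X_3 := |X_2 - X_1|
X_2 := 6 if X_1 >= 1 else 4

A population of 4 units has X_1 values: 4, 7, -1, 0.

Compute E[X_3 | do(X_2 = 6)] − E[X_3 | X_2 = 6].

Under do(X_2=6), X_2's equation is replaced by X_2=6 for every unit. Per-unit X_3: 2, 1, 7, 6. Mean = 4.
Observing X_2=6 restricts to units where X_2's equation naturally yields 6: X_1 ∈ {4, 7}. In that subpopulation X_3 = 2, 1, mean 1.5.
Difference = 4 − 1.5 = 2.5.

2.5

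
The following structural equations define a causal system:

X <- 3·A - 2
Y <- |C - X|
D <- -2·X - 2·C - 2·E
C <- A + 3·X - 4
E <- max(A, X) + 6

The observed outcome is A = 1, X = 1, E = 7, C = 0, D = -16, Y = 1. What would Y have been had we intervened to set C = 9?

8

Under do(C=9), the mechanism C <- A + 3·X - 4 is discarded; C is fixed at 9.
X = 3·A - 2  [with A=1]  = 1
Y = |C - X|  [with C=9, X=1]  = 8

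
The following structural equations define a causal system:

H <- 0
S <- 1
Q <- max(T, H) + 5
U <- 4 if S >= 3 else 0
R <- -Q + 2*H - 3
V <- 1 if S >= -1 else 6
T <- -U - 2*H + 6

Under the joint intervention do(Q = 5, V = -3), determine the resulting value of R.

-8

Under do(Q = 5, V = -3), each intervened variable's structural equation is replaced by its fixed value.
R = -Q + 2*H - 3  [with Q=5, H=0]  = -8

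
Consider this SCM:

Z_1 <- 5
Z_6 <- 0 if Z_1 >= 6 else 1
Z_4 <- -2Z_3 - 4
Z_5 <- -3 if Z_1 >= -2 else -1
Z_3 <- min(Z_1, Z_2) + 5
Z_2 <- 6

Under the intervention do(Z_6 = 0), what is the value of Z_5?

-3

do(Z_6=0) replaces the equation Z_6 <- 0 if Z_1 >= 6 else 1 with the constant Z_6 = 0.
Since Z_5 is not a descendant of the intervened variable, it is unaffected.
Z_5 = -3 if Z_1 >= -2 else -1  [with Z_1=5]  = -3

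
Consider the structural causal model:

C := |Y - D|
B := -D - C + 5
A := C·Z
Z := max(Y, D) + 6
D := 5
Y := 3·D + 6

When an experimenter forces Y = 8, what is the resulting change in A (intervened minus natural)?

Under do(Y=8), the mechanism Y := 3·D + 6 is discarded; Y is fixed at 8.
C = |Y - D|  [with Y=8, D=5]  = 3
Z = max(Y, D) + 6  [with Y=8, D=5]  = 14
A = C·Z  [with C=3, Z=14]  = 42
Without intervention: Y = 3·D + 6  [with D=5]  = 21; C = |Y - D|  [with Y=21, D=5]  = 16; Z = max(Y, D) + 6  [with Y=21, D=5]  = 27; A = C·Z  [with C=16, Z=27]  = 432.
Change = 42 − 432 = -390.

-390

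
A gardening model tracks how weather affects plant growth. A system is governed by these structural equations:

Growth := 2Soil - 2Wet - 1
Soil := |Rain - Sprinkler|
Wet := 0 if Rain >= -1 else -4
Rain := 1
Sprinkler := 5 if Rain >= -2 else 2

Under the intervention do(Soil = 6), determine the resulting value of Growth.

do(Soil=6) replaces the equation Soil := |Rain - Sprinkler| with the constant Soil = 6.
Wet = 0 if Rain >= -1 else -4  [with Rain=1]  = 0
Growth = 2Soil - 2Wet - 1  [with Soil=6, Wet=0]  = 11

11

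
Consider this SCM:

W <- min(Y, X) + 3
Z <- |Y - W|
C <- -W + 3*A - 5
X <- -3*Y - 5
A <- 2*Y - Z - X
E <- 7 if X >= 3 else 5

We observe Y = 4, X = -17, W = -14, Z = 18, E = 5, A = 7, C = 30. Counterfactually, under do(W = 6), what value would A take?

The intervention breaks the incoming arrows to W: W <- min(Y, X) + 3 no longer applies, and W = 6.
X = -3*Y - 5  [with Y=4]  = -17
Z = |Y - W|  [with Y=4, W=6]  = 2
A = 2*Y - Z - X  [with Y=4, Z=2, X=-17]  = 23

23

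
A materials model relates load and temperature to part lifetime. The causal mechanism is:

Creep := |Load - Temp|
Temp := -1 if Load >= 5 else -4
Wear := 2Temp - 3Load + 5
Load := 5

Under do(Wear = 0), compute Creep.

6

Under do(Wear=0), the mechanism Wear := 2Temp - 3Load + 5 is discarded; Wear is fixed at 0.
Since Creep is not a descendant of the intervened variable, it is unaffected.
Temp = -1 if Load >= 5 else -4  [with Load=5]  = -1
Creep = |Load - Temp|  [with Load=5, Temp=-1]  = 6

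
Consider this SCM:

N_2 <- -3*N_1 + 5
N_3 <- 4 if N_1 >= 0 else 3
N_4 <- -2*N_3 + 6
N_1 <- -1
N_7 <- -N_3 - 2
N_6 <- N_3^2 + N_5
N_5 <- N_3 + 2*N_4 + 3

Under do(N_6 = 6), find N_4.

0

do(N_6=6) replaces the equation N_6 <- N_3^2 + N_5 with the constant N_6 = 6.
No directed path runs from N_6 to N_4, so N_4 keeps its natural value.
N_3 = 4 if N_1 >= 0 else 3  [with N_1=-1]  = 3
N_4 = -2*N_3 + 6  [with N_3=3]  = 0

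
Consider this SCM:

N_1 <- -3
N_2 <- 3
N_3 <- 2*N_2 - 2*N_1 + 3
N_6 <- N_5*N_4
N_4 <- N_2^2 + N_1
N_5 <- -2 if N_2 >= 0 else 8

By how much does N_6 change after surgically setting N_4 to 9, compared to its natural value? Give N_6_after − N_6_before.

-6

Under do(N_4=9), the mechanism N_4 <- N_2^2 + N_1 is discarded; N_4 is fixed at 9.
N_5 = -2 if N_2 >= 0 else 8  [with N_2=3]  = -2
N_6 = N_5*N_4  [with N_5=-2, N_4=9]  = -18
Without intervention: N_4 = N_2^2 + N_1  [with N_2=3, N_1=-3]  = 6; N_5 = -2 if N_2 >= 0 else 8  [with N_2=3]  = -2; N_6 = N_5*N_4  [with N_5=-2, N_4=6]  = -12.
Change = -18 − (-12) = -6.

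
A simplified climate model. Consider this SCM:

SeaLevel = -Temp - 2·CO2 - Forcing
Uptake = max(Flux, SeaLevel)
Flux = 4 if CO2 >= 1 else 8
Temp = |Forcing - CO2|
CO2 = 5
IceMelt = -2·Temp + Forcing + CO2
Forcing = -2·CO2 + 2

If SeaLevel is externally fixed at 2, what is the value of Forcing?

Under do(SeaLevel=2), the mechanism SeaLevel = -Temp - 2·CO2 - Forcing is discarded; SeaLevel is fixed at 2.
No directed path runs from SeaLevel to Forcing, so Forcing keeps its natural value.
Forcing = -2·CO2 + 2  [with CO2=5]  = -8

-8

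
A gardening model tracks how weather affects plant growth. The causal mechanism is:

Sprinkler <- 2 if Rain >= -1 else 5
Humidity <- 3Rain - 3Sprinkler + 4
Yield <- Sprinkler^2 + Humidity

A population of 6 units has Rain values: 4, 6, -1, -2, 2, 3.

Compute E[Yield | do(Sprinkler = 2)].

8

Every unit gets Sprinkler=2 under the intervention. Yield values become 14, 20, -1, -4, 8, 11; E[Yield|do(Sprinkler=2)] = 8.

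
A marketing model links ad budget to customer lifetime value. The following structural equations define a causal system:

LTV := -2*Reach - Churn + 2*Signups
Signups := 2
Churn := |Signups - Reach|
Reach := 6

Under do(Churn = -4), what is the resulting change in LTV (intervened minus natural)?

8

The intervention breaks the incoming arrows to Churn: Churn := |Signups - Reach| no longer applies, and Churn = -4.
LTV = -2*Reach - Churn + 2*Signups  [with Reach=6, Churn=-4, Signups=2]  = -4
Without intervention: Churn = |Signups - Reach|  [with Signups=2, Reach=6]  = 4; LTV = -2*Reach - Churn + 2*Signups  [with Reach=6, Churn=4, Signups=2]  = -12.
Change = -4 − (-12) = 8.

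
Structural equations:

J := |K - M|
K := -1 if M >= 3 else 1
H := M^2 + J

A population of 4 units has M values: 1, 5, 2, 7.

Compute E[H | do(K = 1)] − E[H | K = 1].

do(K=1) breaks K's dependence on M. With K=1 fixed, H across the units is 1, 29, 5, 55, mean 22.5.
Conditioning on K=1 selects the 2 unit(s) with M ∈ {1, 2}. Their H values: 1, 5. Mean = 3.
Difference = 22.5 − 3 = 19.5.

19.5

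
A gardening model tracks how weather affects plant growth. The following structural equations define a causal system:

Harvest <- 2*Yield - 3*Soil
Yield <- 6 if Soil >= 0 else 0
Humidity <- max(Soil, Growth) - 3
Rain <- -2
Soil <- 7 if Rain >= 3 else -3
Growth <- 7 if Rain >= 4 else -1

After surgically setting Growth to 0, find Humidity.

-3

The intervention breaks the incoming arrows to Growth: Growth <- 7 if Rain >= 4 else -1 no longer applies, and Growth = 0.
Soil = 7 if Rain >= 3 else -3  [with Rain=-2]  = -3
Humidity = max(Soil, Growth) - 3  [with Soil=-3, Growth=0]  = -3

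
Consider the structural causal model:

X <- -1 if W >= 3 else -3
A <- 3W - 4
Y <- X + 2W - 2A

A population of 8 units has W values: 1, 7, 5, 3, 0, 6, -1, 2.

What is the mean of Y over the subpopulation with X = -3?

3

E[Y|X=-3] averages over only the 4 units with X=-3 (W = 1, 0, -1, 2): Y = 1, 5, 9, -3, mean 3.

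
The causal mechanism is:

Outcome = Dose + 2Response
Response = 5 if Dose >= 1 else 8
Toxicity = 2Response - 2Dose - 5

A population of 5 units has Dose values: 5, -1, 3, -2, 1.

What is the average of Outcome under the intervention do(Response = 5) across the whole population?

The intervention sets Response=5 in all 5 units regardless of Dose. Recomputing Outcome per unit gives 15, 9, 13, 8, 11; average 11.2.

11.2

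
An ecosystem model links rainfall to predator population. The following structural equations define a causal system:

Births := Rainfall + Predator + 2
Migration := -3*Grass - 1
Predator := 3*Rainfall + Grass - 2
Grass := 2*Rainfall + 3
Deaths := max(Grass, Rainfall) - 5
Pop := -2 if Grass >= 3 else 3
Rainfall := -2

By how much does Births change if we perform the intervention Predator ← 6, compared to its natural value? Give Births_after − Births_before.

The intervention breaks the incoming arrows to Predator: Predator := 3*Rainfall + Grass - 2 no longer applies, and Predator = 6.
Births = Rainfall + Predator + 2  [with Rainfall=-2, Predator=6]  = 6
Without intervention: Grass = 2*Rainfall + 3  [with Rainfall=-2]  = -1; Predator = 3*Rainfall + Grass - 2  [with Rainfall=-2, Grass=-1]  = -9; Births = Rainfall + Predator + 2  [with Rainfall=-2, Predator=-9]  = -9.
Change = 6 − (-9) = 15.

15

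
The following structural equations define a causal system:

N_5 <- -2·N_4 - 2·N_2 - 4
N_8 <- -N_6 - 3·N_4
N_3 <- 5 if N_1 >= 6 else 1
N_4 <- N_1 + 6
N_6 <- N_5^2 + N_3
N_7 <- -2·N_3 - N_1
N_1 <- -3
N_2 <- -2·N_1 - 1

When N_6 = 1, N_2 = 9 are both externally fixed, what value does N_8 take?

The joint intervention fixes N_6 = 1, N_2 = 9, removing each variable's own equation.
N_4 = N_1 + 6  [with N_1=-3]  = 3
N_8 = -N_6 - 3·N_4  [with N_6=1, N_4=3]  = -10

-10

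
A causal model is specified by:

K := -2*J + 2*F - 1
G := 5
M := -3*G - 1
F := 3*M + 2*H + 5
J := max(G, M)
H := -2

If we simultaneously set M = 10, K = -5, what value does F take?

31

The joint intervention fixes M = 10, K = -5, removing each variable's own equation.
F = 3*M + 2*H + 5  [with M=10, H=-2]  = 31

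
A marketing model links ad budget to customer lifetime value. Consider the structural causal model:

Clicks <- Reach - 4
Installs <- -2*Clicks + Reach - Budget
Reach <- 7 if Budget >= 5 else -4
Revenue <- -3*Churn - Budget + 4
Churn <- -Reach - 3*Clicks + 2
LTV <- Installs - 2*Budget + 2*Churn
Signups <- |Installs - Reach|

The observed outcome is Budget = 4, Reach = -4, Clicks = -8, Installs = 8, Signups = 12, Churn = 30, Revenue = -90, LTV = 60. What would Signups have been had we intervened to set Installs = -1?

Intervening sets Installs = -1 and removes its equation (Installs <- -2*Clicks + Reach - Budget).
Reach = 7 if Budget >= 5 else -4  [with Budget=4]  = -4
Signups = |Installs - Reach|  [with Installs=-1, Reach=-4]  = 3

3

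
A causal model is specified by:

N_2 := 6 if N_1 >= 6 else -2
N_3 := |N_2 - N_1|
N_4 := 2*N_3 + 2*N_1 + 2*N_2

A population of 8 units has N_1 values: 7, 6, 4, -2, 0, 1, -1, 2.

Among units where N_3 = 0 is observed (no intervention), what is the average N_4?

Observing N_3=0 restricts to units where N_3's equation naturally yields 0: N_1 ∈ {6, -2}. In that subpopulation N_4 = 24, -8, mean 8.

8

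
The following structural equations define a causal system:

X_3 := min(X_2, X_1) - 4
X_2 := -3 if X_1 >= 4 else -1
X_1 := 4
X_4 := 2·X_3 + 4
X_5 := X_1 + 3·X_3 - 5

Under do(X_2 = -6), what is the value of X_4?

Under do(X_2=-6), the mechanism X_2 := -3 if X_1 >= 4 else -1 is discarded; X_2 is fixed at -6.
X_3 = min(X_2, X_1) - 4  [with X_2=-6, X_1=4]  = -10
X_4 = 2·X_3 + 4  [with X_3=-10]  = -16

-16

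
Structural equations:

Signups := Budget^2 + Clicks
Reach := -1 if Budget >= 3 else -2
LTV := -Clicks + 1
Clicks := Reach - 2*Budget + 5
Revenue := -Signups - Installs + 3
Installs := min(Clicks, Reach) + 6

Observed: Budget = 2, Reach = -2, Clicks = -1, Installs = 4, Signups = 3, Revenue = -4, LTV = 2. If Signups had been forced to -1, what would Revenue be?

0

The intervention breaks the incoming arrows to Signups: Signups := Budget^2 + Clicks no longer applies, and Signups = -1.
Reach = -1 if Budget >= 3 else -2  [with Budget=2]  = -2
Clicks = Reach - 2*Budget + 5  [with Reach=-2, Budget=2]  = -1
Installs = min(Clicks, Reach) + 6  [with Clicks=-1, Reach=-2]  = 4
Revenue = -Signups - Installs + 3  [with Signups=-1, Installs=4]  = 0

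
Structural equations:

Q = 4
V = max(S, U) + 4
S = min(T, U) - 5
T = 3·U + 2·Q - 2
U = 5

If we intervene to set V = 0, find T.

21

do(V=0) replaces the equation V = max(S, U) + 4 with the constant V = 0.
T is not downstream of the intervention, so its value is determined by the original equations.
T = 3·U + 2·Q - 2  [with U=5, Q=4]  = 21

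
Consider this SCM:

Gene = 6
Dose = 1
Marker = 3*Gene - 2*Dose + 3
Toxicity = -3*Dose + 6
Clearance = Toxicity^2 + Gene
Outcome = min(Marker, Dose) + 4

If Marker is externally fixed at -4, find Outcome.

The intervention breaks the incoming arrows to Marker: Marker = 3*Gene - 2*Dose + 3 no longer applies, and Marker = -4.
Outcome = min(Marker, Dose) + 4  [with Marker=-4, Dose=1]  = 0

0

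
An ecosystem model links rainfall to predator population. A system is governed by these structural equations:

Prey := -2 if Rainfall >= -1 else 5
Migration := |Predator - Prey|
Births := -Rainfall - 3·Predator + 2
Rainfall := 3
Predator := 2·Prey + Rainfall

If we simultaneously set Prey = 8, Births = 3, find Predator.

19

The joint intervention fixes Prey = 8, Births = 3, removing each variable's own equation.
Predator = 2·Prey + Rainfall  [with Prey=8, Rainfall=3]  = 19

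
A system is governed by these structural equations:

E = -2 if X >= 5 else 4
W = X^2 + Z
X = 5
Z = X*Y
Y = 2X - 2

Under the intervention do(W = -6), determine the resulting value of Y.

8

The intervention breaks the incoming arrows to W: W = X^2 + Z no longer applies, and W = -6.
Since Y is not a descendant of the intervened variable, it is unaffected.
Y = 2X - 2  [with X=5]  = 8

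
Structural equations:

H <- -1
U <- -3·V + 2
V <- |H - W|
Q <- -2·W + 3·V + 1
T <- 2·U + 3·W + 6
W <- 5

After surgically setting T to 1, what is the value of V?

6

do(T=1) replaces the equation T <- 2·U + 3·W + 6 with the constant T = 1.
V is not downstream of the intervention, so its value is determined by the original equations.
V = |H - W|  [with H=-1, W=5]  = 6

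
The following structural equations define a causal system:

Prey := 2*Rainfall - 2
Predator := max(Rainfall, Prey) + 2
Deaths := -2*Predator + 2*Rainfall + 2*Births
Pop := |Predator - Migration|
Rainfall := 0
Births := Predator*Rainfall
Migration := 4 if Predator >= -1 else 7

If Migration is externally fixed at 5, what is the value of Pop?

3

Intervening sets Migration = 5 and removes its equation (Migration := 4 if Predator >= -1 else 7).
Prey = 2*Rainfall - 2  [with Rainfall=0]  = -2
Predator = max(Rainfall, Prey) + 2  [with Rainfall=0, Prey=-2]  = 2
Pop = |Predator - Migration|  [with Predator=2, Migration=5]  = 3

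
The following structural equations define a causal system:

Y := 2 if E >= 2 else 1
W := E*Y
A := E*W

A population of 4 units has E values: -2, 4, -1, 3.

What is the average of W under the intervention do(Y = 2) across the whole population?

Under do(Y=2), Y's equation is replaced by Y=2 for every unit. Per-unit W: -4, 8, -2, 6. Mean = 2.

2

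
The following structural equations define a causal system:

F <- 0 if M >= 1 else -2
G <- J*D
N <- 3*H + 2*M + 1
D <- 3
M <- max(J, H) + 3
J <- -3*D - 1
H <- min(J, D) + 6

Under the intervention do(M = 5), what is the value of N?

-1

Intervening sets M = 5 and removes its equation (M <- max(J, H) + 3).
J = -3*D - 1  [with D=3]  = -10
H = min(J, D) + 6  [with J=-10, D=3]  = -4
N = 3*H + 2*M + 1  [with H=-4, M=5]  = -1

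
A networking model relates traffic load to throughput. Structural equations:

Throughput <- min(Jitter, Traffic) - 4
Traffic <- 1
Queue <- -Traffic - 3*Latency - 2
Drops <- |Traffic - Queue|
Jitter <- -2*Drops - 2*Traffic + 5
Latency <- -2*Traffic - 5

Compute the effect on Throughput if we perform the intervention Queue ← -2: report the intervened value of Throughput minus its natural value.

The intervention breaks the incoming arrows to Queue: Queue <- -Traffic - 3*Latency - 2 no longer applies, and Queue = -2.
Drops = |Traffic - Queue|  [with Traffic=1, Queue=-2]  = 3
Jitter = -2*Drops - 2*Traffic + 5  [with Drops=3, Traffic=1]  = -3
Throughput = min(Jitter, Traffic) - 4  [with Jitter=-3, Traffic=1]  = -7
Without intervention: Latency = -2*Traffic - 5  [with Traffic=1]  = -7; Queue = -Traffic - 3*Latency - 2  [with Traffic=1, Latency=-7]  = 18; Drops = |Traffic - Queue|  [with Traffic=1, Queue=18]  = 17; Jitter = -2*Drops - 2*Traffic + 5  [with Drops=17, Traffic=1]  = -31; Throughput = min(Jitter, Traffic) - 4  [with Jitter=-31, Traffic=1]  = -35.
Change = -7 − (-35) = 28.

28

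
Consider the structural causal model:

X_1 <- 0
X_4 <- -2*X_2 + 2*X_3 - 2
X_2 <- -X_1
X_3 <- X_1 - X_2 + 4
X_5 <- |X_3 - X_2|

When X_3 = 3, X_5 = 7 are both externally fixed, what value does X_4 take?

The joint intervention fixes X_3 = 3, X_5 = 7, removing each variable's own equation.
X_2 = -X_1  [with X_1=0]  = 0
X_4 = -2*X_2 + 2*X_3 - 2  [with X_2=0, X_3=3]  = 4

4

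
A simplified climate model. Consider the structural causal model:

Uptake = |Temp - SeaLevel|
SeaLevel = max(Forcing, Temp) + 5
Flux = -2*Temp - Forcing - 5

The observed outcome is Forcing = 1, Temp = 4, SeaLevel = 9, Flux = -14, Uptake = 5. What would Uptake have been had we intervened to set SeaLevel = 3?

do(SeaLevel=3) replaces the equation SeaLevel = max(Forcing, Temp) + 5 with the constant SeaLevel = 3.
Uptake = |Temp - SeaLevel|  [with Temp=4, SeaLevel=3]  = 1

1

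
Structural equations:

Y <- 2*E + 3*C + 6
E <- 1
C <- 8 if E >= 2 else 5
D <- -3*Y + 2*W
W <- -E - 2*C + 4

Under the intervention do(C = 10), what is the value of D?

do(C=10) replaces the equation C <- 8 if E >= 2 else 5 with the constant C = 10.
W = -E - 2*C + 4  [with E=1, C=10]  = -17
Y = 2*E + 3*C + 6  [with E=1, C=10]  = 38
D = -3*Y + 2*W  [with Y=38, W=-17]  = -148

-148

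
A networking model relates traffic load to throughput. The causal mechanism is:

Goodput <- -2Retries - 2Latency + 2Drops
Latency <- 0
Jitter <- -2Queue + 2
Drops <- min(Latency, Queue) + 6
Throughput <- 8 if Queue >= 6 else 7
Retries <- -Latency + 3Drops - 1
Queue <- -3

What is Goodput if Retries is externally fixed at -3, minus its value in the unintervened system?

22

The intervention breaks the incoming arrows to Retries: Retries <- -Latency + 3Drops - 1 no longer applies, and Retries = -3.
Drops = min(Latency, Queue) + 6  [with Latency=0, Queue=-3]  = 3
Goodput = -2Retries - 2Latency + 2Drops  [with Retries=-3, Latency=0, Drops=3]  = 12
Without intervention: Drops = min(Latency, Queue) + 6  [with Latency=0, Queue=-3]  = 3; Retries = -Latency + 3Drops - 1  [with Latency=0, Drops=3]  = 8; Goodput = -2Retries - 2Latency + 2Drops  [with Retries=8, Latency=0, Drops=3]  = -10.
Change = 12 − (-10) = 22.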